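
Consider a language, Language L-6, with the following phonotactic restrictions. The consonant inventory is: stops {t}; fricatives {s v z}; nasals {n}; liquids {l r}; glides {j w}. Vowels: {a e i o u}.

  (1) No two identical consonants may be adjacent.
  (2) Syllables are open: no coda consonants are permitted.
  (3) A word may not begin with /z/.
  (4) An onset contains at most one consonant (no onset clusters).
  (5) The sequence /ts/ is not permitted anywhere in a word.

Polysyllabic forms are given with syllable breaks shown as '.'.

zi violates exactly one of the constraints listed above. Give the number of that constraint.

3

zi: word begins with /z/.
This is a violation of constraint 3: "A word may not begin with /z/."
The remaining constraints (1, 2, 4, 5) are satisfied.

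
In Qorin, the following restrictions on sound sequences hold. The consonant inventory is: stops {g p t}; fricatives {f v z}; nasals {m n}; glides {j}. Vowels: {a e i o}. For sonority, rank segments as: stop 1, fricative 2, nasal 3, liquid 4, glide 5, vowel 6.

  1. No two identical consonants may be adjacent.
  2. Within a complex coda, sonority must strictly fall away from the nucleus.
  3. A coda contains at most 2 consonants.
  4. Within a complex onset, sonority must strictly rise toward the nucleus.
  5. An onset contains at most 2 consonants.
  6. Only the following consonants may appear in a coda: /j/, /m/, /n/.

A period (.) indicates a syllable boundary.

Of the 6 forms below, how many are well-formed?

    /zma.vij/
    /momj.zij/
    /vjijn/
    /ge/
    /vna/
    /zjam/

/zma.vij/ — σ1 onset /zm/ (2→3 rises), coda /∅/ ok; σ2 onset /v/, coda /j/ ok → well-formed
/momj.zij/ — violates constraint 2: syllable 1 coda /mj/: /m/ (nasal, 3) → /j/ (glide, 5) does not fall → ill-formed
/vjijn/ — σ1 onset /vj/ (2→5 rises), coda /jn/ (5→3 falls) ok → well-formed
/ge/ — σ1 onset /g/, coda /∅/ ok → well-formed
/vna/ — σ1 onset /vn/ (2→3 rises), coda /∅/ ok → well-formed
/zjam/ — σ1 onset /zj/ (2→5 rises), coda /m/ ok → well-formed
Well-formed: /zma.vij/, /vjijn/, /ge/, /vna/, /zjam/ → 5.

5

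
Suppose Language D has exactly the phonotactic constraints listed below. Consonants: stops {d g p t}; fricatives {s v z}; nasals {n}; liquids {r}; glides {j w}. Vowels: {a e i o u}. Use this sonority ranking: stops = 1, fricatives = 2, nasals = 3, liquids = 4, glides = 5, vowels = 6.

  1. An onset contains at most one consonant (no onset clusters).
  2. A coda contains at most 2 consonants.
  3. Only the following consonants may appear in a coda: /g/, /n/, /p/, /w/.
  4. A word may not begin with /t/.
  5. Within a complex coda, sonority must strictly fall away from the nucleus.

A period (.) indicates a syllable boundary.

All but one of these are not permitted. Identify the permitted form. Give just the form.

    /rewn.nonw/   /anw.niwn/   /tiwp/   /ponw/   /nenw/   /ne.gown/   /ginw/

/ne.gown/

/rewn.nonw/ — violates constraint 5: syllable 2 coda /nw/: /n/ (nasal, 3) → /w/ (glide, 5) does not fall → not permitted
/anw.niwn/ — violates constraint 5: syllable 1 coda /nw/: /n/ (nasal, 3) → /w/ (glide, 5) does not fall → not permitted
/tiwp/ — violates constraint 4: word begins with /t/ → not permitted
/ponw/ — violates constraint 5: syllable 1 coda /nw/: /n/ (nasal, 3) → /w/ (glide, 5) does not fall → not permitted
/nenw/ — violates constraint 5: syllable 1 coda /nw/: /n/ (nasal, 3) → /w/ (glide, 5) does not fall → not permitted
/ne.gown/ — σ1 onset /n/, coda /∅/ ok; σ2 onset /g/, coda /wn/ (5→3 falls) ok → permitted
/ginw/ — violates constraint 5: syllable 1 coda /nw/: /n/ (nasal, 3) → /w/ (glide, 5) does not fall → not permitted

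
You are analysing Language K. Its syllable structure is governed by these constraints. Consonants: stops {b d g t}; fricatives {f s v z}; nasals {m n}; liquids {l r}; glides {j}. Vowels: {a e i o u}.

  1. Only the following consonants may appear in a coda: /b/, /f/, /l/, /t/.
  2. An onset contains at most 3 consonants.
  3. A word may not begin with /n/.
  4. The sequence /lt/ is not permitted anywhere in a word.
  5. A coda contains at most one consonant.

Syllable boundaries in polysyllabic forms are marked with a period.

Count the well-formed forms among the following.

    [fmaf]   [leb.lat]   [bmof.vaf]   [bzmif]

4

[fmaf] — σ1 onset /fm/ (2C), coda /f/ ok → well-formed
[leb.lat] — σ1 onset /l/, coda /b/ ok; σ2 onset /l/, coda /t/ ok → well-formed
[bmof.vaf] — σ1 onset /bm/ (2C), coda /f/ ok; σ2 onset /v/, coda /f/ ok → well-formed
[bzmif] — σ1 onset /bzm/ (3C), coda /f/ ok → well-formed
Well-formed: [fmaf], [leb.lat], [bmof.vaf], [bzmif] → 4.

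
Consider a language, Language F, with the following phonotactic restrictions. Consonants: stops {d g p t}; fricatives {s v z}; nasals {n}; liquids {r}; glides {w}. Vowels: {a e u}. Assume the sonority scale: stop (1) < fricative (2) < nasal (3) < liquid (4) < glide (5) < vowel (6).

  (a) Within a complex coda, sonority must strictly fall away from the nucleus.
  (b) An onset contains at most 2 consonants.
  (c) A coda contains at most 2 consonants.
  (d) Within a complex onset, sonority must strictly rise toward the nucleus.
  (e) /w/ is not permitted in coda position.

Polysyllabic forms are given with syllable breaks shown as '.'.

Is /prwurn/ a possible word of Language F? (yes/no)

no

/prwurn/ — violates constraint (b): syllable 1 onset /prw/ has 3 consonants (> 2) → ill-formed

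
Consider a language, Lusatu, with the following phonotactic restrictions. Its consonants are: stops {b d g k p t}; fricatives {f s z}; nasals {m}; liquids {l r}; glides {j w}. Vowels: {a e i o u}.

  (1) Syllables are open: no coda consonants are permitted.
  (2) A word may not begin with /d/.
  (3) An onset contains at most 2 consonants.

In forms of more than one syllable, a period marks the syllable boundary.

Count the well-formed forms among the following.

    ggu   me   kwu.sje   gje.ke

ggu — σ1 onset /gg/ (2C), coda /∅/ ok → well-formed
me — σ1 onset /m/, coda /∅/ ok → well-formed
kwu.sje — σ1 onset /kw/ (2C), coda /∅/ ok; σ2 onset /sj/ (2C), coda /∅/ ok → well-formed
gje.ke — σ1 onset /gj/ (2C), coda /∅/ ok; σ2 onset /k/, coda /∅/ ok → well-formed
Well-formed: ggu, me, kwu.sje, gje.ke → 4.

4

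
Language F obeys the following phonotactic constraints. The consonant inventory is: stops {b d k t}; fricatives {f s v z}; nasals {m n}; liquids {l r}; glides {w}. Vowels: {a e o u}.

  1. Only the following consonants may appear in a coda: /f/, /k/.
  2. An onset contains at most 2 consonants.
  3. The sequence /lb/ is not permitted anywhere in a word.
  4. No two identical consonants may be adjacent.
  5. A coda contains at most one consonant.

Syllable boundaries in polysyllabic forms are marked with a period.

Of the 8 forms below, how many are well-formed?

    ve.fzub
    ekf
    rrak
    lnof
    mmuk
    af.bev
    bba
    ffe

ve.fzub — violates constraint 1: syllable 2 coda contains /b/, which is not a licensed coda consonant → ill-formed
ekf — violates constraint 5: syllable 1 coda /kf/ has 2 consonants (> 1) → ill-formed
rrak — violates constraint 4: adjacent identical consonants /rr/ → ill-formed
lnof — σ1 onset /ln/ (2C), coda /f/ ok → well-formed
mmuk — violates constraint 4: adjacent identical consonants /mm/ → ill-formed
af.bev — violates constraint 1: syllable 2 coda contains /v/, which is not a licensed coda consonant → ill-formed
bba — violates constraint 4: adjacent identical consonants /bb/ → ill-formed
ffe — violates constraint 4: adjacent identical consonants /ff/ → ill-formed
Well-formed: lnof → 1.

1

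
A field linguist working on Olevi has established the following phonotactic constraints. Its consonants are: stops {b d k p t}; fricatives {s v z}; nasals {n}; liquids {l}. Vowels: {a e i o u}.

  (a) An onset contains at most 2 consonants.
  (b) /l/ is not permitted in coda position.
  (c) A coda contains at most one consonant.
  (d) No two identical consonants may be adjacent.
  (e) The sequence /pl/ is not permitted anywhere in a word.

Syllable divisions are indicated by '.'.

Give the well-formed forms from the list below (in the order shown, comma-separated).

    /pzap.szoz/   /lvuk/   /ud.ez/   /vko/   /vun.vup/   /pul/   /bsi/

/pzap.szoz/ — σ1 onset /pz/ (2C), coda /p/ ok; σ2 onset /sz/ (2C), coda /z/ ok → well-formed
/lvuk/ — σ1 onset /lv/ (2C), coda /k/ ok → well-formed
/ud.ez/ — σ1 onset /∅/, coda /d/ ok; σ2 onset /∅/, coda /z/ ok → well-formed
/vko/ — σ1 onset /vk/ (2C), coda /∅/ ok → well-formed
/vun.vup/ — σ1 onset /v/, coda /n/ ok; σ2 onset /v/, coda /p/ ok → well-formed
/pul/ — violates constraint (b): syllable 1 coda contains /l/ → ill-formed
/bsi/ — σ1 onset /bs/ (2C), coda /∅/ ok → well-formed

/pzap.szoz/, /lvuk/, /ud.ez/, /vko/, /vun.vup/, /bsi/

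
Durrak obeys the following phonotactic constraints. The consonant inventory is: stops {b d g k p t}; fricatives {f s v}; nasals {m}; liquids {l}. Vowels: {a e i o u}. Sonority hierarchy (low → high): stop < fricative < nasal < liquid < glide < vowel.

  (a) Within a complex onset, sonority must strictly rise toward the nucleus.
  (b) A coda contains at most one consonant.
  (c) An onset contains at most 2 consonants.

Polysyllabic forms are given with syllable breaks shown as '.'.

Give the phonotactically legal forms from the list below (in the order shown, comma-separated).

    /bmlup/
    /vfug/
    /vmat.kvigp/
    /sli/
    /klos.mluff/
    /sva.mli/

/sli/

/bmlup/ — violates constraint (c): syllable 1 onset /bml/ has 3 consonants (> 2) → phonotactically illegal
/vfug/ — violates constraint (a): syllable 1 onset /vf/: /v/ (fricative, 2) → /f/ (fricative, 2) does not rise → phonotactically illegal
/vmat.kvigp/ — violates constraint (b): syllable 2 coda /gp/ has 2 consonants (> 1) → phonotactically illegal
/sli/ — σ1 onset /sl/ (2→4 rises), coda /∅/ ok → phonotactically legal
/klos.mluff/ — violates constraint (b): syllable 2 coda /ff/ has 2 consonants (> 1) → phonotactically illegal
/sva.mli/ — violates constraint (a): syllable 1 onset /sv/: /s/ (fricative, 2) → /v/ (fricative, 2) does not rise → phonotactically illegal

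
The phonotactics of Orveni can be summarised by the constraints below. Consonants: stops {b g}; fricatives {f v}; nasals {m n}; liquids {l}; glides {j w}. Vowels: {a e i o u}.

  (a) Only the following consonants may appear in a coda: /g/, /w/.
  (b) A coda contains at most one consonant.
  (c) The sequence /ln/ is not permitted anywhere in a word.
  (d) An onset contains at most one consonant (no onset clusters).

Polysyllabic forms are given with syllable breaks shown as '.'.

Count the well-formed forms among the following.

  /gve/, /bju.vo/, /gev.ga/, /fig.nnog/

0

/gve/ — violates constraint (d): syllable 1 onset /gv/ has 2 consonants (> 1) → ill-formed
/bju.vo/ — violates constraint (d): syllable 1 onset /bj/ has 2 consonants (> 1) → ill-formed
/gev.ga/ — violates constraint (a): syllable 1 coda contains /v/, which is not a licensed coda consonant → ill-formed
/fig.nnog/ — violates constraint (d): syllable 2 onset /nn/ has 2 consonants (> 1) → ill-formed
No form is well-formed → 0.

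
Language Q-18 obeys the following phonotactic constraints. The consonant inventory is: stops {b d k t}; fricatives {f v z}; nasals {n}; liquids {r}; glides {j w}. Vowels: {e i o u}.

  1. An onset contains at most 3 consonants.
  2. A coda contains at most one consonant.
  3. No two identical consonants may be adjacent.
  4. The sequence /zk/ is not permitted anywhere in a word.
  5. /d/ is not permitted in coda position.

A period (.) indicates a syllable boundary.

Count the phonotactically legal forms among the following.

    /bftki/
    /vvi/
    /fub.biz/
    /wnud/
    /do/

1

/bftki/ — violates constraint 1: syllable 1 onset /bftk/ has 4 consonants (> 3) → phonotactically illegal
/vvi/ — violates constraint 3: adjacent identical consonants /vv/ → phonotactically illegal
/fub.biz/ — violates constraint 3: adjacent identical consonants /bb/ → phonotactically illegal
/wnud/ — violates constraint 5: syllable 1 coda contains /d/ → phonotactically illegal
/do/ — σ1 onset /d/, coda /∅/ ok → phonotactically legal
Phonotactically legal: /do/ → 1.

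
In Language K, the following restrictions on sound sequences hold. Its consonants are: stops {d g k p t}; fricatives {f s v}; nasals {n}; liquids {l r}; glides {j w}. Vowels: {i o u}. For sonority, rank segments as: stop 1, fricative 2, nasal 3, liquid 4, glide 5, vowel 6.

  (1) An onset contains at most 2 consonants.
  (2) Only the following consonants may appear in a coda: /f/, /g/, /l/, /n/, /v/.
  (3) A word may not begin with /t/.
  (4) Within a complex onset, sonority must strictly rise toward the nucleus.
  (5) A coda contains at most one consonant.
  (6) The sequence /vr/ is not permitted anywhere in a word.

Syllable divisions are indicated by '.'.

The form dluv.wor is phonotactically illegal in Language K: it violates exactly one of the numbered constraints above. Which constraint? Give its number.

dluv.wor: syllable 2 coda contains /r/, which is not a licensed coda consonant.
This is a violation of constraint 2: "Only the following consonants may appear in a coda: /f/, /g/, /l/, /n/, /v/."
The remaining constraints (1, 3, 4, 5, 6) are satisfied.

2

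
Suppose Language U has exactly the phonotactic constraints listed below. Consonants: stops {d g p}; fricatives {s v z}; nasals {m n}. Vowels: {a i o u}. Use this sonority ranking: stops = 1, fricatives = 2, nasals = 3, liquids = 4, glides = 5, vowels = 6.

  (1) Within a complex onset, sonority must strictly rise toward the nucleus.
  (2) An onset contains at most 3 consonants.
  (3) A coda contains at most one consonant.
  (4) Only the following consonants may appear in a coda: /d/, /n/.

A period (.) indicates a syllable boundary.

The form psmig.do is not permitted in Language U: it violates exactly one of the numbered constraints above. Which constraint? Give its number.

psmig.do: syllable 1 coda contains /g/, which is not a licensed coda consonant.
This is a violation of constraint 4: "Only the following consonants may appear in a coda: /d/, /n/."
The remaining constraints (1, 2, 3) are satisfied.

4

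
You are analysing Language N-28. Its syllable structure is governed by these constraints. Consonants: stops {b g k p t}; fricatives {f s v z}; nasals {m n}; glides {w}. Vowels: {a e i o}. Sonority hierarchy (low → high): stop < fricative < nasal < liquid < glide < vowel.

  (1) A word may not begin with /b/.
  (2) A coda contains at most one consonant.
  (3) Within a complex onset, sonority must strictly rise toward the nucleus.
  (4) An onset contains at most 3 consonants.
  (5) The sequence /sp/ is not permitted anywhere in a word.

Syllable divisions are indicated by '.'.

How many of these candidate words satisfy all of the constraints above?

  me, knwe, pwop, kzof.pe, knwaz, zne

6

me — σ1 onset /m/, coda /∅/ ok → permitted
knwe — σ1 onset /knw/ (1→3→5 rises), coda /∅/ ok → permitted
pwop — σ1 onset /pw/ (1→5 rises), coda /p/ ok → permitted
kzof.pe — σ1 onset /kz/ (1→2 rises), coda /f/ ok; σ2 onset /p/, coda /∅/ ok → permitted
knwaz — σ1 onset /knw/ (1→3→5 rises), coda /z/ ok → permitted
zne — σ1 onset /zn/ (2→3 rises), coda /∅/ ok → permitted
Permitted: me, knwe, pwop, kzof.pe, knwaz, zne → 6.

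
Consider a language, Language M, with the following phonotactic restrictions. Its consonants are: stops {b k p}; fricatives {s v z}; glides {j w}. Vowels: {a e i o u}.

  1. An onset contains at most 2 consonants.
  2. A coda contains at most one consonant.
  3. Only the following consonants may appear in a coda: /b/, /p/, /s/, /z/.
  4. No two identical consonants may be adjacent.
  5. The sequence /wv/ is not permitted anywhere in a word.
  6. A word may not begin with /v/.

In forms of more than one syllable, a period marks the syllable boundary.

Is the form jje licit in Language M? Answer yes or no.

no

jje — violates constraint 4: adjacent identical consonants /jj/ → illicit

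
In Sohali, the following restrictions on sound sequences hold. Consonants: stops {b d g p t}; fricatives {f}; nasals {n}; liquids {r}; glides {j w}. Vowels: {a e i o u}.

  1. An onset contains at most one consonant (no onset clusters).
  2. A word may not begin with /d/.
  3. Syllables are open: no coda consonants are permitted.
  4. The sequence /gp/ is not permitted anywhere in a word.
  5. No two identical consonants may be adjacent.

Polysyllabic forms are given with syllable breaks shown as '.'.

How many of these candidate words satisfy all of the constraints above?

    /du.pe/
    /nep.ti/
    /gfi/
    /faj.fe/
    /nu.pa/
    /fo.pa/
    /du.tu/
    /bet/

/du.pe/ — violates constraint 2: word begins with /d/ → phonotactically illegal
/nep.ti/ — violates constraint 3: syllable 1 coda /p/ has 1 consonant (> 0) → phonotactically illegal
/gfi/ — violates constraint 1: syllable 1 onset /gf/ has 2 consonants (> 1) → phonotactically illegal
/faj.fe/ — violates constraint 3: syllable 1 coda /j/ has 1 consonant (> 0) → phonotactically illegal
/nu.pa/ — σ1 onset /n/, coda /∅/ ok; σ2 onset /p/, coda /∅/ ok → phonotactically legal
/fo.pa/ — σ1 onset /f/, coda /∅/ ok; σ2 onset /p/, coda /∅/ ok → phonotactically legal
/du.tu/ — violates constraint 2: word begins with /d/ → phonotactically illegal
/bet/ — violates constraint 3: syllable 1 coda /t/ has 1 consonant (> 0) → phonotactically illegal
Phonotactically legal: /nu.pa/, /fo.pa/ → 2.

2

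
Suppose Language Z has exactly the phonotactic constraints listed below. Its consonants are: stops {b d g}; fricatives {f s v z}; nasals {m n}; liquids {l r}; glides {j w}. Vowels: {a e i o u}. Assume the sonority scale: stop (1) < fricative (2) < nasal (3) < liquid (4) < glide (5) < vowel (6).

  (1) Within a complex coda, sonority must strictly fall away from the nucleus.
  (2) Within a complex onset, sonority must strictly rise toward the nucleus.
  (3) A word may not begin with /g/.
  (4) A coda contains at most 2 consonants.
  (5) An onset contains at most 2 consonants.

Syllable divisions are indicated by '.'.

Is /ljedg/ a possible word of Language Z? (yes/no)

/ljedg/ — violates constraint 1: syllable 1 coda /dg/: /d/ (stop, 1) → /g/ (stop, 1) does not fall → not permitted

no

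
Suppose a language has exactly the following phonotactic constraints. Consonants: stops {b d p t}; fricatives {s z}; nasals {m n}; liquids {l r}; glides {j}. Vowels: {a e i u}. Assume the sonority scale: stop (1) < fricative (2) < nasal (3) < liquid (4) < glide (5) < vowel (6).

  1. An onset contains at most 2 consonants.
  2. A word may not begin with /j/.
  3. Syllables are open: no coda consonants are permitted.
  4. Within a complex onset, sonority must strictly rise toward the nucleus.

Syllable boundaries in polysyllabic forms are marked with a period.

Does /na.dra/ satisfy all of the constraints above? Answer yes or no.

yes

/na.dra/ — σ1 onset /n/, coda /∅/ ok; σ2 onset /dr/ (1→4 rises), coda /∅/ ok → phonotactically legal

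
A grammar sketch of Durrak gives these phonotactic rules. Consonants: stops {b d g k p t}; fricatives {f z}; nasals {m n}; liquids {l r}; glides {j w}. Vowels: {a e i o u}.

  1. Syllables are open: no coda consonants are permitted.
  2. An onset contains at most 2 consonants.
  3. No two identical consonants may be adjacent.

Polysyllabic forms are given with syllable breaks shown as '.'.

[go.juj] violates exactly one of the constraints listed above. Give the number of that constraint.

1

[go.juj]: syllable 2 coda /j/ has 1 consonant (> 0).
This is a violation of constraint 1: "Syllables are open: no coda consonants are permitted."
The remaining constraints (2, 3) are satisfied.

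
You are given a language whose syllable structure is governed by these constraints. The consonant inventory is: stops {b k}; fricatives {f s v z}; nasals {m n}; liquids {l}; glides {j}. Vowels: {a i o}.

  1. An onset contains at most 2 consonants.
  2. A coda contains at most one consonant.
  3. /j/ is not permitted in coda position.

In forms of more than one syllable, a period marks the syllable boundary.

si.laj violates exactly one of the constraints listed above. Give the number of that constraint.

si.laj: syllable 2 coda contains /j/.
This is a violation of constraint 3: "/j/ is not permitted in coda position."
The remaining constraints (1, 2) are satisfied.

3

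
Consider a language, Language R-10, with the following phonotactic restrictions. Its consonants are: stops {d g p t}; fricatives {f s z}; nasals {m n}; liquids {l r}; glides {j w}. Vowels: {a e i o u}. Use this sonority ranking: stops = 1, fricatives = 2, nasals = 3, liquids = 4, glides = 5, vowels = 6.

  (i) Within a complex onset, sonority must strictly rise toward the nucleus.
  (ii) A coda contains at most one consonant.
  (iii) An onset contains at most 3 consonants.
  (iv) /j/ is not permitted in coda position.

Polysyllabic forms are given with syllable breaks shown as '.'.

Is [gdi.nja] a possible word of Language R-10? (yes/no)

[gdi.nja] — violates constraint (i): syllable 1 onset /gd/: /g/ (stop, 1) → /d/ (stop, 1) does not rise → illicit

no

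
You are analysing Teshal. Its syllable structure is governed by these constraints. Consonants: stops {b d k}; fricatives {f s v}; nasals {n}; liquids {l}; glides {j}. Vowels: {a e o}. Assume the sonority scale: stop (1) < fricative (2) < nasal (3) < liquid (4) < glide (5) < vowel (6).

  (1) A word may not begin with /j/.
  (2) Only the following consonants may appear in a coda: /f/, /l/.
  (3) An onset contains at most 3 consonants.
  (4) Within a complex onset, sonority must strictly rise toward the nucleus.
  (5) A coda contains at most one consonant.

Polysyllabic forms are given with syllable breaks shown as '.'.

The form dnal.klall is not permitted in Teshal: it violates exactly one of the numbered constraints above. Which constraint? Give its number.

5

dnal.klall: syllable 2 coda /ll/ has 2 consonants (> 1).
This is a violation of constraint 5: "A coda contains at most one consonant."
The remaining constraints (1, 2, 3, 4) are satisfied.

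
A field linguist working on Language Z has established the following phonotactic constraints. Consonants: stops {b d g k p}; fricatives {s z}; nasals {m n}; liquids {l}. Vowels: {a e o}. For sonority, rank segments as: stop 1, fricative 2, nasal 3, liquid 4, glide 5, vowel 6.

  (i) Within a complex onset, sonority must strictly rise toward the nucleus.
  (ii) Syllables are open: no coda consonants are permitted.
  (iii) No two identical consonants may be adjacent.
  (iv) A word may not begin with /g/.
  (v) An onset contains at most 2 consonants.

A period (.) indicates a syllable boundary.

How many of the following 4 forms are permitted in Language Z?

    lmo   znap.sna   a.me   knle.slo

1

lmo — violates constraint (i): syllable 1 onset /lm/: /l/ (liquid, 4) → /m/ (nasal, 3) does not rise → not permitted
znap.sna — violates constraint (ii): syllable 1 coda /p/ has 1 consonant (> 0) → not permitted
a.me — σ1 onset /∅/, coda /∅/ ok; σ2 onset /m/, coda /∅/ ok → permitted
knle.slo — violates constraint (v): syllable 1 onset /knl/ has 3 consonants (> 2) → not permitted
Permitted: a.me → 1.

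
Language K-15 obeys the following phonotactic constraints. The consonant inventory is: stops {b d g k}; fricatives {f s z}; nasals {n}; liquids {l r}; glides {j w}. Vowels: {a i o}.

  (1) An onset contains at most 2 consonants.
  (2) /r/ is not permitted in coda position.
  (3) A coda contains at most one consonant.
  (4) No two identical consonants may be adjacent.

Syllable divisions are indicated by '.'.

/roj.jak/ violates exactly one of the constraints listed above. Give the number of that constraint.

/roj.jak/: adjacent identical consonants /jj/.
This is a violation of constraint 4: "No two identical consonants may be adjacent."
The remaining constraints (1, 2, 3) are satisfied.

4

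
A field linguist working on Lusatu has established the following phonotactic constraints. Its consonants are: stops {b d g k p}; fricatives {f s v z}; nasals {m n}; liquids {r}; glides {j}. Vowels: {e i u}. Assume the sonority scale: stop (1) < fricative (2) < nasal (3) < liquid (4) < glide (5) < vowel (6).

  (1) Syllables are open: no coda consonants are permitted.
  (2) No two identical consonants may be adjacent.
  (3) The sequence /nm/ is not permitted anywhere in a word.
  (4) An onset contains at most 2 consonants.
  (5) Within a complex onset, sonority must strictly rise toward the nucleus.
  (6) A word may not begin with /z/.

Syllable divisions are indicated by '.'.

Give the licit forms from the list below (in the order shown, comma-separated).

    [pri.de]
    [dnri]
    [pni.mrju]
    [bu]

[pri.de], [bu]

[pri.de] — σ1 onset /pr/ (1→4 rises), coda /∅/ ok; σ2 onset /d/, coda /∅/ ok → licit
[dnri] — violates constraint 4: syllable 1 onset /dnr/ has 3 consonants (> 2) → illicit
[pni.mrju] — violates constraint 4: syllable 2 onset /mrj/ has 3 consonants (> 2) → illicit
[bu] — σ1 onset /b/, coda /∅/ ok → licit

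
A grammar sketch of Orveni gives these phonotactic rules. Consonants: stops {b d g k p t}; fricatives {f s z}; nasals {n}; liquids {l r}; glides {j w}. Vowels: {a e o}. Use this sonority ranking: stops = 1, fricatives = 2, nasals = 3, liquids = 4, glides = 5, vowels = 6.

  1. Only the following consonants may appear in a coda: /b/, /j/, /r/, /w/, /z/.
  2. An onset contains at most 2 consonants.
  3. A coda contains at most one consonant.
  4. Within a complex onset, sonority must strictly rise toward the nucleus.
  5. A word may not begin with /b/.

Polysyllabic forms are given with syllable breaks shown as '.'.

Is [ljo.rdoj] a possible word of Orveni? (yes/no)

[ljo.rdoj] — violates constraint 4: syllable 2 onset /rd/: /r/ (liquid, 4) → /d/ (stop, 1) does not rise → not permitted

no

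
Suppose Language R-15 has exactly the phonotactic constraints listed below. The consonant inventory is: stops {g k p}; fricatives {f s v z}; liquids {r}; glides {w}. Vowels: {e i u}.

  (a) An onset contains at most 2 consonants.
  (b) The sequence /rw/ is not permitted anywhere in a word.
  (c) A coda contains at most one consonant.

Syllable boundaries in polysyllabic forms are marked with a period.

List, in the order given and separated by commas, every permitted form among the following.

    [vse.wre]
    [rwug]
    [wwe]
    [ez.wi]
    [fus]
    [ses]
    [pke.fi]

[vse.wre], [wwe], [ez.wi], [fus], [ses], [pke.fi]

[vse.wre] — σ1 onset /vs/ (2C), coda /∅/ ok; σ2 onset /wr/ (2C), coda /∅/ ok → permitted
[rwug] — violates constraint (b): contains banned sequence /rw/ → not permitted
[wwe] — σ1 onset /ww/ (2C), coda /∅/ ok → permitted
[ez.wi] — σ1 onset /∅/, coda /z/ ok; σ2 onset /w/, coda /∅/ ok → permitted
[fus] — σ1 onset /f/, coda /s/ ok → permitted
[ses] — σ1 onset /s/, coda /s/ ok → permitted
[pke.fi] — σ1 onset /pk/ (2C), coda /∅/ ok; σ2 onset /f/, coda /∅/ ok → permitted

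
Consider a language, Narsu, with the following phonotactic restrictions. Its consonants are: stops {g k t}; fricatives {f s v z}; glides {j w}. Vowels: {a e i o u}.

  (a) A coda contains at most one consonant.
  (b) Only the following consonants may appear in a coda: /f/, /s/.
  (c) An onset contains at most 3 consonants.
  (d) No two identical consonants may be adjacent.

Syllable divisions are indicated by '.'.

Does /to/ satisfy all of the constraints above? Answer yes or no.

/to/ — σ1 onset /t/, coda /∅/ ok → permitted

yes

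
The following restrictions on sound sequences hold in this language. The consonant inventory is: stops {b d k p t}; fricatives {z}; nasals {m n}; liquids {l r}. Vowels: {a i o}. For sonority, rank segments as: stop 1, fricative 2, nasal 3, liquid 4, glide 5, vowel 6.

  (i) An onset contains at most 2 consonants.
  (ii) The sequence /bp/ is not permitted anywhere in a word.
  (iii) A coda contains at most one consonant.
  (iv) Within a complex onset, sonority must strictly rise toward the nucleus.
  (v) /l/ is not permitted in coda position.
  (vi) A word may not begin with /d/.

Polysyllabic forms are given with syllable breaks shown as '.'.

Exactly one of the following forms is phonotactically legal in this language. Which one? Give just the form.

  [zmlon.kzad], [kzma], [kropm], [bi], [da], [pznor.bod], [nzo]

[zmlon.kzad] — violates constraint (i): syllable 1 onset /zml/ has 3 consonants (> 2) → phonotactically illegal
[kzma] — violates constraint (i): syllable 1 onset /kzm/ has 3 consonants (> 2) → phonotactically illegal
[kropm] — violates constraint (iii): syllable 1 coda /pm/ has 2 consonants (> 1) → phonotactically illegal
[bi] — σ1 onset /b/, coda /∅/ ok → phonotactically legal
[da] — violates constraint (vi): word begins with /d/ → phonotactically illegal
[pznor.bod] — violates constraint (i): syllable 1 onset /pzn/ has 3 consonants (> 2) → phonotactically illegal
[nzo] — violates constraint (iv): syllable 1 onset /nz/: /n/ (nasal, 3) → /z/ (fricative, 2) does not rise → phonotactically illegal

[bi]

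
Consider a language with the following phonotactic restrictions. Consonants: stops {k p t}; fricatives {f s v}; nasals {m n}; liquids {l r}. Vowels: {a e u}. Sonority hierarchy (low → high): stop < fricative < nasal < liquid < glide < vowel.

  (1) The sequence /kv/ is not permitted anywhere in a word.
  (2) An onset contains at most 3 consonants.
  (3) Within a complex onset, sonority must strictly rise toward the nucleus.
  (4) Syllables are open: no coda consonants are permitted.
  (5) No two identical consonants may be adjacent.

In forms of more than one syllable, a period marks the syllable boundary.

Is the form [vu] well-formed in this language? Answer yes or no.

[vu] — σ1 onset /v/, coda /∅/ ok → well-formed

yes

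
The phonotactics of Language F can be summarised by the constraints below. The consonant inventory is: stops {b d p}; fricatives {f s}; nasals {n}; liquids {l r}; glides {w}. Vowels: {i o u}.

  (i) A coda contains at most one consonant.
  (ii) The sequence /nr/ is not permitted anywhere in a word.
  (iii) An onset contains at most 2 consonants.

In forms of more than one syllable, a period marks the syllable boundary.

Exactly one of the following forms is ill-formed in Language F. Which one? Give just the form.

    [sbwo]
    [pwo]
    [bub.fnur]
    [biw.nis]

[sbwo]

[sbwo] — violates constraint (iii): syllable 1 onset /sbw/ has 3 consonants (> 2) → ill-formed
[pwo] — σ1 onset /pw/ (2C), coda /∅/ ok → well-formed
[bub.fnur] — σ1 onset /b/, coda /b/ ok; σ2 onset /fn/ (2C), coda /r/ ok → well-formed
[biw.nis] — σ1 onset /b/, coda /w/ ok; σ2 onset /n/, coda /s/ ok → well-formed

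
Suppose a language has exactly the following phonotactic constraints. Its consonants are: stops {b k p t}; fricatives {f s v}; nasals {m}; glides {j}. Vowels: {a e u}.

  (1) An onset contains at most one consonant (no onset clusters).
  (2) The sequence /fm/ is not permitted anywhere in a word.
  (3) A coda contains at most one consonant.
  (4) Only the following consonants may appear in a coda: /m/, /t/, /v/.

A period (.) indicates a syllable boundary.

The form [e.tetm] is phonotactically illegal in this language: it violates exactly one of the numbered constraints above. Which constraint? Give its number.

[e.tetm]: syllable 2 coda /tm/ has 2 consonants (> 1).
This is a violation of constraint 3: "A coda contains at most one consonant."
The remaining constraints (1, 2, 4) are satisfied.

3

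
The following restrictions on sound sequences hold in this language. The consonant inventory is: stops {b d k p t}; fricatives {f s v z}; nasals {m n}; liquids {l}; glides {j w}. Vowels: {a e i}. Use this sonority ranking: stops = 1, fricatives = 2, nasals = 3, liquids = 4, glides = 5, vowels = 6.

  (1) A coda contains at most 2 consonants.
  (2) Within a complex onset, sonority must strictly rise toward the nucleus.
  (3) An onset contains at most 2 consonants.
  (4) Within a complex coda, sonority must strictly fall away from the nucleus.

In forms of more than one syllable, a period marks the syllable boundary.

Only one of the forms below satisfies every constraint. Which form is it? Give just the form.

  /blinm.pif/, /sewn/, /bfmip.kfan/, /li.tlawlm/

/blinm.pif/ — violates constraint 4: syllable 1 coda /nm/: /n/ (nasal, 3) → /m/ (nasal, 3) does not fall → illicit
/sewn/ — σ1 onset /s/, coda /wn/ (5→3 falls) ok → licit
/bfmip.kfan/ — violates constraint 3: syllable 1 onset /bfm/ has 3 consonants (> 2) → illicit
/li.tlawlm/ — violates constraint 1: syllable 2 coda /wlm/ has 3 consonants (> 2) → illicit

/sewn/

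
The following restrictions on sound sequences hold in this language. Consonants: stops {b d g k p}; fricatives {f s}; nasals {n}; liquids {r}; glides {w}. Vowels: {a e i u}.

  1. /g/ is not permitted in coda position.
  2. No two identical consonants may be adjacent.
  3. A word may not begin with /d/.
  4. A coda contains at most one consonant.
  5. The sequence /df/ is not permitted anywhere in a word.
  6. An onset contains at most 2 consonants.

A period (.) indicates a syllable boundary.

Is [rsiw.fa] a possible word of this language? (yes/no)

yes

[rsiw.fa] — σ1 onset /rs/ (2C), coda /w/ ok; σ2 onset /f/, coda /∅/ ok → licit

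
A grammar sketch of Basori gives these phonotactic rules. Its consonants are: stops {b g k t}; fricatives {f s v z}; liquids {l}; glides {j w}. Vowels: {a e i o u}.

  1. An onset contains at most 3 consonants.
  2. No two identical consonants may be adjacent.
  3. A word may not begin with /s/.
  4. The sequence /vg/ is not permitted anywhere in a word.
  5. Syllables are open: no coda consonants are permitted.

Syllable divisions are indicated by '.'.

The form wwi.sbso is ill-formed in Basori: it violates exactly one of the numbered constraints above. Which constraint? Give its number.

wwi.sbso: adjacent identical consonants /ww/.
This is a violation of constraint 2: "No two identical consonants may be adjacent."
The remaining constraints (1, 3, 4, 5) are satisfied.

2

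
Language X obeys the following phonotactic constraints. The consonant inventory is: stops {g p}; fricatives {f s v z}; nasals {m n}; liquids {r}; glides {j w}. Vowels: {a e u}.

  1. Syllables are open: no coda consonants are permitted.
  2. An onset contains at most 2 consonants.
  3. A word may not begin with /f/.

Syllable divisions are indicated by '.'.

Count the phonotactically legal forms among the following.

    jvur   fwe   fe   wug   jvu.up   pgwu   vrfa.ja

jvur — violates constraint 1: syllable 1 coda /r/ has 1 consonant (> 0) → phonotactically illegal
fwe — violates constraint 3: word begins with /f/ → phonotactically illegal
fe — violates constraint 3: word begins with /f/ → phonotactically illegal
wug — violates constraint 1: syllable 1 coda /g/ has 1 consonant (> 0) → phonotactically illegal
jvu.up — violates constraint 1: syllable 2 coda /p/ has 1 consonant (> 0) → phonotactically illegal
pgwu — violates constraint 2: syllable 1 onset /pgw/ has 3 consonants (> 2) → phonotactically illegal
vrfa.ja — violates constraint 2: syllable 1 onset /vrf/ has 3 consonants (> 2) → phonotactically illegal
No form is phonotactically legal → 0.

0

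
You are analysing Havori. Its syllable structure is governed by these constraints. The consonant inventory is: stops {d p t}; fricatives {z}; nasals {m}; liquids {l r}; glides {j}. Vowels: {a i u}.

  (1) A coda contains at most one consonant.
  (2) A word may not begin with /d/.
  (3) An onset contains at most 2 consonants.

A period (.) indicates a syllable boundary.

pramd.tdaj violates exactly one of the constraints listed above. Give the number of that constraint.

pramd.tdaj: syllable 1 coda /md/ has 2 consonants (> 1).
This is a violation of constraint 1: "A coda contains at most one consonant."
The remaining constraints (2, 3) are satisfied.

1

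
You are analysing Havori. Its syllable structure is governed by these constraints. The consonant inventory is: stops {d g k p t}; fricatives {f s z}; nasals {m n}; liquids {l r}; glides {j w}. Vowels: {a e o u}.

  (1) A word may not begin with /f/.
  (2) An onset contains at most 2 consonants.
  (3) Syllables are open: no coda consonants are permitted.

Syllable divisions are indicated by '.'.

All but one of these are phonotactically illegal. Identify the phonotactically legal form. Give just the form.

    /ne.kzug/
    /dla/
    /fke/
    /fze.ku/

/dla/

/ne.kzug/ — violates constraint 3: syllable 2 coda /g/ has 1 consonant (> 0) → phonotactically illegal
/dla/ — σ1 onset /dl/ (2C), coda /∅/ ok → phonotactically legal
/fke/ — violates constraint 1: word begins with /f/ → phonotactically illegal
/fze.ku/ — violates constraint 1: word begins with /f/ → phonotactically illegal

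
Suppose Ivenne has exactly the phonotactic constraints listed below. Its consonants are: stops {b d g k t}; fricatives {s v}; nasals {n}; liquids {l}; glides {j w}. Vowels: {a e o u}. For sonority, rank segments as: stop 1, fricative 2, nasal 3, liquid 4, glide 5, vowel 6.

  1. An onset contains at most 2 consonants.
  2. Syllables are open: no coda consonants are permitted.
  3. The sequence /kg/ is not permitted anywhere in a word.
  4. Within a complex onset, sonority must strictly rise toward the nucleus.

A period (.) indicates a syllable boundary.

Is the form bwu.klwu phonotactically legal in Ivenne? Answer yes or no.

bwu.klwu — violates constraint 1: syllable 2 onset /klw/ has 3 consonants (> 2) → phonotactically illegal

no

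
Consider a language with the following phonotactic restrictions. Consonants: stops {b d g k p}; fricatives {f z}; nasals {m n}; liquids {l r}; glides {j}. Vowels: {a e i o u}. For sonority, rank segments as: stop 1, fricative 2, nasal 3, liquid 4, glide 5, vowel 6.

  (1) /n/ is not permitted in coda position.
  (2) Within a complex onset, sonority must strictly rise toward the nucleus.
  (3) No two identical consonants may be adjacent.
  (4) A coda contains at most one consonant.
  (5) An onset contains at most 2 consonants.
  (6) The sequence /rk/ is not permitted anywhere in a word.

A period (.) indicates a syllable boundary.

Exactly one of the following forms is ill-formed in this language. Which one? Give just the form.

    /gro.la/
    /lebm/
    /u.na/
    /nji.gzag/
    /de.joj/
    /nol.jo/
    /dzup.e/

/gro.la/ — σ1 onset /gr/ (1→4 rises), coda /∅/ ok; σ2 onset /l/, coda /∅/ ok → well-formed
/lebm/ — violates constraint 4: syllable 1 coda /bm/ has 2 consonants (> 1) → ill-formed
/u.na/ — σ1 onset /∅/, coda /∅/ ok; σ2 onset /n/, coda /∅/ ok → well-formed
/nji.gzag/ — σ1 onset /nj/ (3→5 rises), coda /∅/ ok; σ2 onset /gz/ (1→2 rises), coda /g/ ok → well-formed
/de.joj/ — σ1 onset /d/, coda /∅/ ok; σ2 onset /j/, coda /j/ ok → well-formed
/nol.jo/ — σ1 onset /n/, coda /l/ ok; σ2 onset /j/, coda /∅/ ok → well-formed
/dzup.e/ — σ1 onset /dz/ (1→2 rises), coda /p/ ok; σ2 onset /∅/, coda /∅/ ok → well-formed

/lebm/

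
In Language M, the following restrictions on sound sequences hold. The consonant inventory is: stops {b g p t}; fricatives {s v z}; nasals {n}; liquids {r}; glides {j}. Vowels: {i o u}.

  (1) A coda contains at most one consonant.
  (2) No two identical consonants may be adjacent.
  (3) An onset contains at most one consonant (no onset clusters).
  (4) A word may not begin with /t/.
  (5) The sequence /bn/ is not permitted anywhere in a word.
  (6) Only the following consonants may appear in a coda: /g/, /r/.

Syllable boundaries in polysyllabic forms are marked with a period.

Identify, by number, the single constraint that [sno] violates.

[sno]: syllable 1 onset /sn/ has 2 consonants (> 1).
This is a violation of constraint 3: "An onset contains at most one consonant (no onset clusters)."
The remaining constraints (1, 2, 4, 5, 6) are satisfied.

3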